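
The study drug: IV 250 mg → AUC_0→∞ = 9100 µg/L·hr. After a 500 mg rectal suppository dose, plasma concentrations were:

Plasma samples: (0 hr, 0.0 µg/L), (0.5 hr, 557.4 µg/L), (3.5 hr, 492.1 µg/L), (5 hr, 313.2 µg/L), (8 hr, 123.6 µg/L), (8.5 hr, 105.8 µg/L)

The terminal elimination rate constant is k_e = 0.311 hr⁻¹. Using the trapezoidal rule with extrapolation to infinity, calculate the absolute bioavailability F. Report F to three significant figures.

F = 0.185

Trapezoidal AUC_0→8.5 (rectal suppository):
  [0→0.5]: (0.0+557.4)/2 × 0.5 = 139.35
  [0.5→3.5]: (557.4+492.1)/2 × 3 = 1574.25
  [3.5→5]: (492.1+313.2)/2 × 1.5 = 603.975
  [5→8]: (313.2+123.6)/2 × 3 = 655.2
  [8→8.5]: (123.6+105.8)/2 × 0.5 = 57.35
  Sum = 3030.125 µg/L·hr
Tail: C_last/k_e = 105.8/0.311 = 340.193
AUC_0→∞ (rectal suppository) = 3030.125 + 340.193 = 3370.318 µg/L·hr
F = (AUC_ev/D_ev)/(AUC_iv/D_iv) = (3370.318/500)/(9100/250) = 6.740636/36.4 = 0.1852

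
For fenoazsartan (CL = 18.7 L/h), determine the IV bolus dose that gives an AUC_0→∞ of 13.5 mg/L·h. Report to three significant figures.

Dose = 252 mg

Dose_iv = CL × AUC_0→∞
     = 18.7 × 13.5 = 252.45 mg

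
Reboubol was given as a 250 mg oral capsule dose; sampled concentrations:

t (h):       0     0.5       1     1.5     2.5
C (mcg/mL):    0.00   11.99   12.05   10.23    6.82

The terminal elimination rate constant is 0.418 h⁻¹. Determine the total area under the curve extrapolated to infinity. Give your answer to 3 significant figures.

AUC = 39.4 mcg/mL·h

Trapezoidal AUC_0→2.5:
  [0→0.5]: (0.00+11.99)/2 × 0.5 = 2.9975
  [0.5→1]: (11.99+12.05)/2 × 0.5 = 6.01
  [1→1.5]: (12.05+10.23)/2 × 0.5 = 5.57
  [1.5→2.5]: (10.23+6.82)/2 × 1 = 8.525
  Sum = 23.1025 mcg/mL·h
Extrapolated tail: C_last / k_e = 6.82 / 0.418 = 16.316
AUC_0→∞ = 23.1025 + 16.316 = 39.4185 mcg/mL·h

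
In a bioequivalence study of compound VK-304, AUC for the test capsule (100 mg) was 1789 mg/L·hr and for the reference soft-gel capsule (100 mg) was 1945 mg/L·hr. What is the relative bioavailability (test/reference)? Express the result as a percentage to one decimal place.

F_rel = 92.0%

F_rel = (AUC_test/D_test) / (AUC_ref/D_ref)
      = (1789/100) / (1945/100)
      = 17.89 / 19.45 = 0.9198 = 91.98%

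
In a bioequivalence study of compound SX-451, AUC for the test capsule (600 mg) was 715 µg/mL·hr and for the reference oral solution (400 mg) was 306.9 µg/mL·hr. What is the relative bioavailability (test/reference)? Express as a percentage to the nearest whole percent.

F_rel = 155%

F_rel = (AUC_test/D_test) / (AUC_ref/D_ref)
      = (715/600) / (306.9/400)
      = 1.19167 / 0.76725 = 1.5532 = 155.32%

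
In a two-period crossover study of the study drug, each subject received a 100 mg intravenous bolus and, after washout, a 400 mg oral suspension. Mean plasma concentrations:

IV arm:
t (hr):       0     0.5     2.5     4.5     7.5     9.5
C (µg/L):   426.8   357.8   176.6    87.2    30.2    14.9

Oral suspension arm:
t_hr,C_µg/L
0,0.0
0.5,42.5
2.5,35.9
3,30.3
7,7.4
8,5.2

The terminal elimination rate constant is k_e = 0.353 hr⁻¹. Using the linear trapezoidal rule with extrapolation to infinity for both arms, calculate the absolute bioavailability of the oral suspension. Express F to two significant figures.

F = 0.040

Trapezoidal AUC_0→9.5 (IV):
  [0→0.5]: (426.8+357.8)/2 × 0.5 = 196.15
  [0.5→2.5]: (357.8+176.6)/2 × 2 = 534.4
  [2.5→4.5]: (176.6+87.2)/2 × 2 = 263.8
  [4.5→7.5]: (87.2+30.2)/2 × 3 = 176.1
  [7.5→9.5]: (30.2+14.9)/2 × 2 = 45.1
  Sum = 1215.55 µg/L·hr
IV tail: 14.9/0.353 = 42.210; AUC_iv,0→∞ = 1215.55 + 42.210 = 1257.76 µg/L·hr
Trapezoidal AUC_0→8 (oral suspension):
  [0→0.5]: (0.0+42.5)/2 × 0.5 = 10.625
  [0.5→2.5]: (42.5+35.9)/2 × 2 = 78.4
  [2.5→3]: (35.9+30.3)/2 × 0.5 = 16.55
  [3→7]: (30.3+7.4)/2 × 4 = 75.4
  [7→8]: (7.4+5.2)/2 × 1 = 6.3
  Sum = 187.275 µg/L·hr
oral suspension tail: 5.2/0.353 = 14.731; AUC_ev,0→∞ = 187.275 + 14.731 = 202.006 µg/L·hr
F = (AUC_ev/D_ev)/(AUC_iv/D_iv) = (202.006/400)/(1257.76/100) = 0.505015/12.5776 = 0.0402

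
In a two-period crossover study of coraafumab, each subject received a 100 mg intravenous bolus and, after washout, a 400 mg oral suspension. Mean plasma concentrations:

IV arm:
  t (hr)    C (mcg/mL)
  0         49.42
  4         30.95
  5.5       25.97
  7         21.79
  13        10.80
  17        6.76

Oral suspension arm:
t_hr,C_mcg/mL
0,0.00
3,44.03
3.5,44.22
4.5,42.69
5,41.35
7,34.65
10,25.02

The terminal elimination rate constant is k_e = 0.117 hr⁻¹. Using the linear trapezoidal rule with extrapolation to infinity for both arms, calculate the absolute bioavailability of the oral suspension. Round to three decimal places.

Trapezoidal AUC_0→17 (IV):
  [0→4]: (49.42+30.95)/2 × 4 = 160.74
  [4→5.5]: (30.95+25.97)/2 × 1.5 = 42.69
  [5.5→7]: (25.97+21.79)/2 × 1.5 = 35.82
  [7→13]: (21.79+10.80)/2 × 6 = 97.77
  [13→17]: (10.80+6.76)/2 × 4 = 35.12
  Sum = 372.14 mcg/mL·hr
IV tail: 6.76/0.117 = 57.778; AUC_iv,0→∞ = 372.14 + 57.778 = 429.918 mcg/mL·hr
Trapezoidal AUC_0→10 (oral suspension):
  [0→3]: (0.00+44.03)/2 × 3 = 66.045
  [3→3.5]: (44.03+44.22)/2 × 0.5 = 22.0625
  [3.5→4.5]: (44.22+42.69)/2 × 1 = 43.455
  [4.5→5]: (42.69+41.35)/2 × 0.5 = 21.01
  [5→7]: (41.35+34.65)/2 × 2 = 76.0
  [7→10]: (34.65+25.02)/2 × 3 = 89.505
  Sum = 318.0775 mcg/mL·hr
oral suspension tail: 25.02/0.117 = 213.846; AUC_ev,0→∞ = 318.0775 + 213.846 = 531.9235 mcg/mL·hr
F = (AUC_ev/D_ev)/(AUC_iv/D_iv) = (531.9235/400)/(429.918/100) = 1.32981/4.29918 = 0.3093

F = 0.309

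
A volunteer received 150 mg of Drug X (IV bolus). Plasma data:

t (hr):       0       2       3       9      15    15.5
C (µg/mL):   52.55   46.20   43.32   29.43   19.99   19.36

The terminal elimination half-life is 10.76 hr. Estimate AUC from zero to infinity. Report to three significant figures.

AUC = 820 µg/mL·hr

Trapezoidal AUC_0→15.5:
  [0→2]: (52.55+46.20)/2 × 2 = 98.75
  [2→3]: (46.20+43.32)/2 × 1 = 44.76
  [3→9]: (43.32+29.43)/2 × 6 = 218.25
  [9→15]: (29.43+19.99)/2 × 6 = 148.26
  [15→15.5]: (19.99+19.36)/2 × 0.5 = 9.8375
  Sum = 519.8575 µg/mL·hr
k_e = ln2 / t½ = 0.693147 / 10.76 = 0.0644 hr^-1
Extrapolated tail: C_last / k_e = 19.36 / 0.0644 = 300.621
AUC_0→∞ = 519.8575 + 300.621 = 820.4785 µg/mL·hr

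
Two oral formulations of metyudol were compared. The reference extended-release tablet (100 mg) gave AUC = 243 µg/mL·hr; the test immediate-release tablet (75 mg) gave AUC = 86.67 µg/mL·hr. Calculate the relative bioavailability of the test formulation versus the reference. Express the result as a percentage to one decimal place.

F_rel = 47.6%

F_rel = (AUC_test/D_test) / (AUC_ref/D_ref)
      = (86.67/75) / (243/100)
      = 1.1556 / 2.43 = 0.4756 = 47.56%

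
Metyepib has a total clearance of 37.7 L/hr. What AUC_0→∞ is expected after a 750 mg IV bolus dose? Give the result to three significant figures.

AUC = 19.9 mg/L·hr

AUC_0→∞ = Dose_iv / CL
        = 750 / 37.7 = 19.8939 mg/L·hr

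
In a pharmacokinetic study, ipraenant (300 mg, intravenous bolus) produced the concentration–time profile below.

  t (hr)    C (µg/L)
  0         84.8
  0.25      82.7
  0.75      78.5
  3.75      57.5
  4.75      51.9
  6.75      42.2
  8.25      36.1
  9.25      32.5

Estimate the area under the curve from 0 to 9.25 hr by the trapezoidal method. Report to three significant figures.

AUC = 507 µg/L·hr

Trapezoidal AUC_0→9.25:
  [0→0.25]: (84.8+82.7)/2 × 0.25 = 20.9375
  [0.25→0.75]: (82.7+78.5)/2 × 0.5 = 40.3
  [0.75→3.75]: (78.5+57.5)/2 × 3 = 204.0
  [3.75→4.75]: (57.5+51.9)/2 × 1 = 54.7
  [4.75→6.75]: (51.9+42.2)/2 × 2 = 94.1
  [6.75→8.25]: (42.2+36.1)/2 × 1.5 = 58.725
  [8.25→9.25]: (36.1+32.5)/2 × 1 = 34.3
  Sum = 507.0625 µg/L·hr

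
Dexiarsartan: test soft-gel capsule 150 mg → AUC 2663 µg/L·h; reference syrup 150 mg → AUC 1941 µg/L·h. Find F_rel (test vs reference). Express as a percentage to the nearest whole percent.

F_rel = 137%

F_rel = (AUC_test/D_test) / (AUC_ref/D_ref)
      = (2663/150) / (1941/150)
      = 17.7533 / 12.94 = 1.3720 = 137.20%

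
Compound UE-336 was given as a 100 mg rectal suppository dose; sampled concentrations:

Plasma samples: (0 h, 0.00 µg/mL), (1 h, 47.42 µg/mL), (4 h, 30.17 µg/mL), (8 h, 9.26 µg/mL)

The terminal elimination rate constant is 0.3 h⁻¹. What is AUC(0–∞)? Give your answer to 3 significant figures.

Trapezoidal AUC_0→8:
  [0→1]: (0.00+47.42)/2 × 1 = 23.71
  [1→4]: (47.42+30.17)/2 × 3 = 116.385
  [4→8]: (30.17+9.26)/2 × 4 = 78.86
  Sum = 218.955 µg/mL·h
Extrapolated tail: C_last / k_e = 9.26 / 0.3 = 30.867
AUC_0→∞ = 218.955 + 30.867 = 249.822 µg/mL·h

AUC = 250 µg/mL·h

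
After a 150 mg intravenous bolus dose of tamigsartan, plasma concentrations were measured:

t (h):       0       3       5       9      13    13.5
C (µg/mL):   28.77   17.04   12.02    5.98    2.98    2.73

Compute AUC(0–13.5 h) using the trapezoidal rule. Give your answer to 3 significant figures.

AUC = 153 µg/mL·h

Trapezoidal AUC_0→13.5:
  [0→3]: (28.77+17.04)/2 × 3 = 68.715
  [3→5]: (17.04+12.02)/2 × 2 = 29.06
  [5→9]: (12.02+5.98)/2 × 4 = 36.0
  [9→13]: (5.98+2.98)/2 × 4 = 17.92
  [13→13.5]: (2.98+2.73)/2 × 0.5 = 1.4275
  Sum = 153.1225 µg/mL·h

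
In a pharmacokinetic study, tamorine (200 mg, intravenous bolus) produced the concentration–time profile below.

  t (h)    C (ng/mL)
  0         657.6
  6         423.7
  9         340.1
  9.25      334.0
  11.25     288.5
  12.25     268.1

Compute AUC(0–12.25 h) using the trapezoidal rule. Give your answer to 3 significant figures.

Trapezoidal AUC_0→12.25:
  [0→6]: (657.6+423.7)/2 × 6 = 3243.9
  [6→9]: (423.7+340.1)/2 × 3 = 1145.7
  [9→9.25]: (340.1+334.0)/2 × 0.25 = 84.2625
  [9.25→11.25]: (334.0+288.5)/2 × 2 = 622.5
  [11.25→12.25]: (288.5+268.1)/2 × 1 = 278.3
  Sum = 5374.6625 ng/mL·h

AUC = 5370 ng/mL·h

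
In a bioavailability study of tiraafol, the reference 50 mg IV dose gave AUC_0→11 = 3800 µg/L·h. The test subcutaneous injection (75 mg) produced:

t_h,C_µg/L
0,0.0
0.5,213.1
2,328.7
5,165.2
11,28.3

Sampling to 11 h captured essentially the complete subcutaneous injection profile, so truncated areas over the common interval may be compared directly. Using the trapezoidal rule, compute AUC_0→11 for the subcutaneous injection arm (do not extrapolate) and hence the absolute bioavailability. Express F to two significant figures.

Trapezoidal AUC_0→11 (subcutaneous injection):
  [0→0.5]: (0.0+213.1)/2 × 0.5 = 53.275
  [0.5→2]: (213.1+328.7)/2 × 1.5 = 406.35
  [2→5]: (328.7+165.2)/2 × 3 = 740.85
  [5→11]: (165.2+28.3)/2 × 6 = 580.5
  Sum = 1780.975 µg/L·h
F = (AUC_ev/D_ev)/(AUC_iv/D_iv) = (1780.975/75)/(3800/50) = 23.7463/76 = 0.3125

F = 0.31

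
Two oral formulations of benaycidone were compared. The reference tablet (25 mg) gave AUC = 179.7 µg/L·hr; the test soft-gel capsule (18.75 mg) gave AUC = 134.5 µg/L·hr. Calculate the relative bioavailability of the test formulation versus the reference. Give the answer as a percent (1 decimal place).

F_rel = 99.8%

F_rel = (AUC_test/D_test) / (AUC_ref/D_ref)
      = (134.5/18.75) / (179.7/25)
      = 7.17333 / 7.188 = 0.9980 = 99.80%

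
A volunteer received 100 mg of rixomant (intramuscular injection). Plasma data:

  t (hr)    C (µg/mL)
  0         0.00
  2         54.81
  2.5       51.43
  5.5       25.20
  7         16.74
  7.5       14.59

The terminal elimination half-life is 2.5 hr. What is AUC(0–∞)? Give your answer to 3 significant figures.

AUC = 288 µg/mL·hr

Trapezoidal AUC_0→7.5:
  [0→2]: (0.00+54.81)/2 × 2 = 54.81
  [2→2.5]: (54.81+51.43)/2 × 0.5 = 26.56
  [2.5→5.5]: (51.43+25.20)/2 × 3 = 114.945
  [5.5→7]: (25.20+16.74)/2 × 1.5 = 31.455
  [7→7.5]: (16.74+14.59)/2 × 0.5 = 7.8325
  Sum = 235.6025 µg/mL·hr
k_e = ln2 / t½ = 0.693147 / 2.5 = 0.2773 hr^-1
Extrapolated tail: C_last / k_e = 14.59 / 0.2773 = 52.614
AUC_0→∞ = 235.6025 + 52.614 = 288.2165 µg/mL·hr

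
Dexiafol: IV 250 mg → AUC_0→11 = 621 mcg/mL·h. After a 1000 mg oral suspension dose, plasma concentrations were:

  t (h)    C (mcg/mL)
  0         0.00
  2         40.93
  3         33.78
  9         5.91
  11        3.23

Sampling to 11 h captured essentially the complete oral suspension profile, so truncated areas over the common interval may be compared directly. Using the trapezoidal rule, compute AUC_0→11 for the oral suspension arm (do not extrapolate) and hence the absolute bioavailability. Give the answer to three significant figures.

Trapezoidal AUC_0→11 (oral suspension):
  [0→2]: (0.00+40.93)/2 × 2 = 40.93
  [2→3]: (40.93+33.78)/2 × 1 = 37.355
  [3→9]: (33.78+5.91)/2 × 6 = 119.07
  [9→11]: (5.91+3.23)/2 × 2 = 9.14
  Sum = 206.495 mcg/mL·h
F = (AUC_ev/D_ev)/(AUC_iv/D_iv) = (206.495/1000)/(621/250) = 0.206495/2.484 = 0.0831

F = 0.0831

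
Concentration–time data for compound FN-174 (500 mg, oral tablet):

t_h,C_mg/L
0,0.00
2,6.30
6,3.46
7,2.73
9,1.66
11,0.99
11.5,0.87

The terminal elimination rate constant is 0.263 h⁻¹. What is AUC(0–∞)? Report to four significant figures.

Trapezoidal AUC_0→11.5:
  [0→2]: (0.00+6.30)/2 × 2 = 6.3
  [2→6]: (6.30+3.46)/2 × 4 = 19.52
  [6→7]: (3.46+2.73)/2 × 1 = 3.095
  [7→9]: (2.73+1.66)/2 × 2 = 4.39
  [9→11]: (1.66+0.99)/2 × 2 = 2.65
  [11→11.5]: (0.99+0.87)/2 × 0.5 = 0.465
  Sum = 36.42 mg/L·h
Extrapolated tail: C_last / k_e = 0.87 / 0.263 = 3.308
AUC_0→∞ = 36.42 + 3.308 = 39.728 mg/L·h

AUC = 39.73 mg/L·h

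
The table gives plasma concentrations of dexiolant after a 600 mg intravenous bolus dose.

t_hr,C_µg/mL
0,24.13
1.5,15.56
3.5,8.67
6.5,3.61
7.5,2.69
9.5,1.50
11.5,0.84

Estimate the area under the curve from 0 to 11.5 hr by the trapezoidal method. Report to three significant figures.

Trapezoidal AUC_0→11.5:
  [0→1.5]: (24.13+15.56)/2 × 1.5 = 29.7675
  [1.5→3.5]: (15.56+8.67)/2 × 2 = 24.23
  [3.5→6.5]: (8.67+3.61)/2 × 3 = 18.42
  [6.5→7.5]: (3.61+2.69)/2 × 1 = 3.15
  [7.5→9.5]: (2.69+1.50)/2 × 2 = 4.19
  [9.5→11.5]: (1.50+0.84)/2 × 2 = 2.34
  Sum = 82.0975 µg/mL·hr

AUC = 82.1 µg/mL·hr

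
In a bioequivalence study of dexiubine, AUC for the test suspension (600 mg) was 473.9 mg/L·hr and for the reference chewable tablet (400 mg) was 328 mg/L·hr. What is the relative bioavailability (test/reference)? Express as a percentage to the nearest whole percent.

F_rel = 96%

F_rel = (AUC_test/D_test) / (AUC_ref/D_ref)
      = (473.9/600) / (328/400)
      = 0.789833 / 0.82 = 0.9632 = 96.32%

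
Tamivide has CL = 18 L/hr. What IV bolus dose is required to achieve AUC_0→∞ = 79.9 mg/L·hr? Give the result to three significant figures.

Dose = 1440 mg

Dose_iv = CL × AUC_0→∞
     = 18 × 79.9 = 1438.2 mg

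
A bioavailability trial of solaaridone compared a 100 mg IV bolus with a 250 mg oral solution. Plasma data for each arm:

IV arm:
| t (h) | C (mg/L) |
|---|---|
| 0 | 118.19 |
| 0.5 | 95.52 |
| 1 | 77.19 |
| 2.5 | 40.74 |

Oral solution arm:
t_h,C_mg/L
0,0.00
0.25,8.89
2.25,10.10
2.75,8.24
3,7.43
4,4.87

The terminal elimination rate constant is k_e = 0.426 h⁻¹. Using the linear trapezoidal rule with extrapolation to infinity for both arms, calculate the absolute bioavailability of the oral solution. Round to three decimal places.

F = 0.063

Trapezoidal AUC_0→2.5 (IV):
  [0→0.5]: (118.19+95.52)/2 × 0.5 = 53.4275
  [0.5→1]: (95.52+77.19)/2 × 0.5 = 43.1775
  [1→2.5]: (77.19+40.74)/2 × 1.5 = 88.4475
  Sum = 185.0525 mg/L·h
IV tail: 40.74/0.426 = 95.634; AUC_iv,0→∞ = 185.0525 + 95.634 = 280.6865 mg/L·h
Trapezoidal AUC_0→4 (oral solution):
  [0→0.25]: (0.00+8.89)/2 × 0.25 = 1.11125
  [0.25→2.25]: (8.89+10.10)/2 × 2 = 18.99
  [2.25→2.75]: (10.10+8.24)/2 × 0.5 = 4.585
  [2.75→3]: (8.24+7.43)/2 × 0.25 = 1.95875
  [3→4]: (7.43+4.87)/2 × 1 = 6.15
  Sum = 32.795 mg/L·h
oral solution tail: 4.87/0.426 = 11.432; AUC_ev,0→∞ = 32.795 + 11.432 = 44.227 mg/L·h
F = (AUC_ev/D_ev)/(AUC_iv/D_iv) = (44.227/250)/(280.6865/100) = 0.176908/2.806865 = 0.0630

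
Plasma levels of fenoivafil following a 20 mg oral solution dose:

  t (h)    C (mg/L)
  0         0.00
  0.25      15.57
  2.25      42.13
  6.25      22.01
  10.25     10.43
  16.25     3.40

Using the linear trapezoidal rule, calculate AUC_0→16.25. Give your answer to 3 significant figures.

AUC = 294 mg/L·h

Trapezoidal AUC_0→16.25:
  [0→0.25]: (0.00+15.57)/2 × 0.25 = 1.94625
  [0.25→2.25]: (15.57+42.13)/2 × 2 = 57.7
  [2.25→6.25]: (42.13+22.01)/2 × 4 = 128.28
  [6.25→10.25]: (22.01+10.43)/2 × 4 = 64.88
  [10.25→16.25]: (10.43+3.40)/2 × 6 = 41.49
  Sum = 294.29625 mg/L·h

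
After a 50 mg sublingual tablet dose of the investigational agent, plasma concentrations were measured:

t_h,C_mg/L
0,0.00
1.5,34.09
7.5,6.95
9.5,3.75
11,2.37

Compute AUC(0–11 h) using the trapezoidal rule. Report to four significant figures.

Trapezoidal AUC_0→11:
  [0→1.5]: (0.00+34.09)/2 × 1.5 = 25.5675
  [1.5→7.5]: (34.09+6.95)/2 × 6 = 123.12
  [7.5→9.5]: (6.95+3.75)/2 × 2 = 10.7
  [9.5→11]: (3.75+2.37)/2 × 1.5 = 4.59
  Sum = 163.9775 mg/L·h

AUC = 164.0 mg/L·h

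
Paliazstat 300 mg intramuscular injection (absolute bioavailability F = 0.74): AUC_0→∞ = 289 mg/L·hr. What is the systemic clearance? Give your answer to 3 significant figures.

CL = F × Dose / AUC_0→∞
   = 0.74 × 300 / 289 = 0.768166 L/hr

CL = 0.768 L/hr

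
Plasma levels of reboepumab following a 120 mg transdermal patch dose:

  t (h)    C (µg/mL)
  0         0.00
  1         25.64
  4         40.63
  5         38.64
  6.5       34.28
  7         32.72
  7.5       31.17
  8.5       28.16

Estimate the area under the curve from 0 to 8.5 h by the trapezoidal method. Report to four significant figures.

Trapezoidal AUC_0→8.5:
  [0→1]: (0.00+25.64)/2 × 1 = 12.82
  [1→4]: (25.64+40.63)/2 × 3 = 99.405
  [4→5]: (40.63+38.64)/2 × 1 = 39.635
  [5→6.5]: (38.64+34.28)/2 × 1.5 = 54.69
  [6.5→7]: (34.28+32.72)/2 × 0.5 = 16.75
  [7→7.5]: (32.72+31.17)/2 × 0.5 = 15.9725
  [7.5→8.5]: (31.17+28.16)/2 × 1 = 29.665
  Sum = 268.9375 µg/mL·h

AUC = 268.9 µg/mL·h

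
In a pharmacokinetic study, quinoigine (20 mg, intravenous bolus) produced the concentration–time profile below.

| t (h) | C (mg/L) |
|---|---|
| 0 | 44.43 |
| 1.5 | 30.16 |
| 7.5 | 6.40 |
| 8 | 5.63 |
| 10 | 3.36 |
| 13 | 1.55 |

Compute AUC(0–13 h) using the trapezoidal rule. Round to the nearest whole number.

Trapezoidal AUC_0→13:
  [0→1.5]: (44.43+30.16)/2 × 1.5 = 55.9425
  [1.5→7.5]: (30.16+6.40)/2 × 6 = 109.68
  [7.5→8]: (6.40+5.63)/2 × 0.5 = 3.0075
  [8→10]: (5.63+3.36)/2 × 2 = 8.99
  [10→13]: (3.36+1.55)/2 × 3 = 7.365
  Sum = 184.985 mg/L·h

AUC = 185 mg/L·h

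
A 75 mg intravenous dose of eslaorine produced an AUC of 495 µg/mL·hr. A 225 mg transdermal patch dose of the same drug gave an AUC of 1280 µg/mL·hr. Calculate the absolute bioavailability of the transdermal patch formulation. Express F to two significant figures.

F = 0.86

F = (AUC_ev / D_ev) / (AUC_iv / D_iv)
  = (1280/225) / (495/75)
  = 5.68889 / 6.6 = 0.8620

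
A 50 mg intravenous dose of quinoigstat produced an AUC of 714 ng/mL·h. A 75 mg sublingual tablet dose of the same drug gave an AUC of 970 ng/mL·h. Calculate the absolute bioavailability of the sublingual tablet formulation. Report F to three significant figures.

F = (AUC_ev / D_ev) / (AUC_iv / D_iv)
  = (970/75) / (714/50)
  = 12.9333 / 14.28 = 0.9057

F = 0.906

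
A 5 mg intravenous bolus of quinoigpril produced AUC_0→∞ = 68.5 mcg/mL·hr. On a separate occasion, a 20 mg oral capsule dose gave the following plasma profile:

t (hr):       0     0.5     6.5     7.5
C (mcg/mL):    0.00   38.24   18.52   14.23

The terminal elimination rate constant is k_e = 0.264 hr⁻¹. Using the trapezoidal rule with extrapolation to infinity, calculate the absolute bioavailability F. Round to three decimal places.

F = 0.913

Trapezoidal AUC_0→7.5 (oral capsule):
  [0→0.5]: (0.00+38.24)/2 × 0.5 = 9.56
  [0.5→6.5]: (38.24+18.52)/2 × 6 = 170.28
  [6.5→7.5]: (18.52+14.23)/2 × 1 = 16.375
  Sum = 196.215 mcg/mL·hr
Tail: C_last/k_e = 14.23/0.264 = 53.902
AUC_0→∞ (oral capsule) = 196.215 + 53.902 = 250.117 mcg/mL·hr
F = (AUC_ev/D_ev)/(AUC_iv/D_iv) = (250.117/20)/(68.5/5) = 12.50585/13.7 = 0.9128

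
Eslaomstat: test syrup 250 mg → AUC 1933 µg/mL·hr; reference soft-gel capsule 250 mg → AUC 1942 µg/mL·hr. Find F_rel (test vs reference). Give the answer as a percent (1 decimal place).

F_rel = 99.5%

F_rel = (AUC_test/D_test) / (AUC_ref/D_ref)
      = (1933/250) / (1942/250)
      = 7.732 / 7.768 = 0.9954 = 99.54%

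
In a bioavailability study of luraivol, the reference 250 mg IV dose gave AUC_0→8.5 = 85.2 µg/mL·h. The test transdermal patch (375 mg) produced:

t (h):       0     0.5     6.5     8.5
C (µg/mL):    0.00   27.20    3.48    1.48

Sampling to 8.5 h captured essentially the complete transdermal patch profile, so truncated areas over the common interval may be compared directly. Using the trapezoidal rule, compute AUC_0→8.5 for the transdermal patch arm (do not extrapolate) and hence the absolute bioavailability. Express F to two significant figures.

Trapezoidal AUC_0→8.5 (transdermal patch):
  [0→0.5]: (0.00+27.20)/2 × 0.5 = 6.8
  [0.5→6.5]: (27.20+3.48)/2 × 6 = 92.04
  [6.5→8.5]: (3.48+1.48)/2 × 2 = 4.96
  Sum = 103.8 µg/mL·h
F = (AUC_ev/D_ev)/(AUC_iv/D_iv) = (103.8/375)/(85.2/250) = 0.2768/0.3408 = 0.8122

F = 0.81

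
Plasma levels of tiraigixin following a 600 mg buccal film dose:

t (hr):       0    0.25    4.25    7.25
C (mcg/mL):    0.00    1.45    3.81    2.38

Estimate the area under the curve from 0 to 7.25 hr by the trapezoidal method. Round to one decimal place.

AUC = 20.0 mcg/mL·hr

Trapezoidal AUC_0→7.25:
  [0→0.25]: (0.00+1.45)/2 × 0.25 = 0.18125
  [0.25→4.25]: (1.45+3.81)/2 × 4 = 10.52
  [4.25→7.25]: (3.81+2.38)/2 × 3 = 9.285
  Sum = 19.98625 mcg/mL·hr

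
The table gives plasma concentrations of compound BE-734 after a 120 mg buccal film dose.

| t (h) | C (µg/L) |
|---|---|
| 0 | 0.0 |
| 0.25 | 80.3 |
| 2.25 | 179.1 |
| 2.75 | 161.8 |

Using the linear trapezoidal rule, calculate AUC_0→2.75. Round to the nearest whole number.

AUC = 355 µg/L·h

Trapezoidal AUC_0→2.75:
  [0→0.25]: (0.0+80.3)/2 × 0.25 = 10.0375
  [0.25→2.25]: (80.3+179.1)/2 × 2 = 259.4
  [2.25→2.75]: (179.1+161.8)/2 × 0.5 = 85.225
  Sum = 354.6625 µg/L·h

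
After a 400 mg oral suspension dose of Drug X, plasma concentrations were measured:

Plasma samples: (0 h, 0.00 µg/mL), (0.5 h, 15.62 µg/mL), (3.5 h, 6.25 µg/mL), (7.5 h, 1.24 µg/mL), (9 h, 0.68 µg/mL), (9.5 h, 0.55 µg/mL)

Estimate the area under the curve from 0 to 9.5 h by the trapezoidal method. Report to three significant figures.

Trapezoidal AUC_0→9.5:
  [0→0.5]: (0.00+15.62)/2 × 0.5 = 3.905
  [0.5→3.5]: (15.62+6.25)/2 × 3 = 32.805
  [3.5→7.5]: (6.25+1.24)/2 × 4 = 14.98
  [7.5→9]: (1.24+0.68)/2 × 1.5 = 1.44
  [9→9.5]: (0.68+0.55)/2 × 0.5 = 0.3075
  Sum = 53.4375 µg/mL·h

AUC = 53.4 µg/mL·h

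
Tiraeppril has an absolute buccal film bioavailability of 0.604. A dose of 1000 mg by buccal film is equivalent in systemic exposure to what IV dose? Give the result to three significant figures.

D_iv = 604 mg

Systemic exposure from an extravascular dose = F × D_ev, so the equivalent IV dose is F × D_ev.
D_iv = F × D_ev = 0.604 × 1000 = 604 mg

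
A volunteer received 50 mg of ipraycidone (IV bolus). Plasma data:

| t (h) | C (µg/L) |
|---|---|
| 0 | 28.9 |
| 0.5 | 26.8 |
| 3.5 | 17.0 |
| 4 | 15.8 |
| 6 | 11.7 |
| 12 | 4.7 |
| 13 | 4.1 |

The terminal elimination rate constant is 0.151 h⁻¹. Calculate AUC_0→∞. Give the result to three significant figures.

AUC = 196 µg/L·h

Trapezoidal AUC_0→13:
  [0→0.5]: (28.9+26.8)/2 × 0.5 = 13.925
  [0.5→3.5]: (26.8+17.0)/2 × 3 = 65.7
  [3.5→4]: (17.0+15.8)/2 × 0.5 = 8.2
  [4→6]: (15.8+11.7)/2 × 2 = 27.5
  [6→12]: (11.7+4.7)/2 × 6 = 49.2
  [12→13]: (4.7+4.1)/2 × 1 = 4.4
  Sum = 168.925 µg/L·h
Extrapolated tail: C_last / k_e = 4.1 / 0.151 = 27.152
AUC_0→∞ = 168.925 + 27.152 = 196.077 µg/L·h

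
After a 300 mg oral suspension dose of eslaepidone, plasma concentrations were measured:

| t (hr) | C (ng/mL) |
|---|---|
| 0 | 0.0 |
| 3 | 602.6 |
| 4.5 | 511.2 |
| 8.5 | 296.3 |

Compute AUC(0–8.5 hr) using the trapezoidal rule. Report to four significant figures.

AUC = 3354 ng/mL·hr

Trapezoidal AUC_0→8.5:
  [0→3]: (0.0+602.6)/2 × 3 = 903.9
  [3→4.5]: (602.6+511.2)/2 × 1.5 = 835.35
  [4.5→8.5]: (511.2+296.3)/2 × 4 = 1615.0
  Sum = 3354.25 ng/mL·hr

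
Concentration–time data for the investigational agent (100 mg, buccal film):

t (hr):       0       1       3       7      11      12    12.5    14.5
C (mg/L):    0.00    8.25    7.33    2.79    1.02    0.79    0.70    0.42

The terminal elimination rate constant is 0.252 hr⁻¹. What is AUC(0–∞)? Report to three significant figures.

AUC = 51.6 mg/L·hr

Trapezoidal AUC_0→14.5:
  [0→1]: (0.00+8.25)/2 × 1 = 4.125
  [1→3]: (8.25+7.33)/2 × 2 = 15.58
  [3→7]: (7.33+2.79)/2 × 4 = 20.24
  [7→11]: (2.79+1.02)/2 × 4 = 7.62
  [11→12]: (1.02+0.79)/2 × 1 = 0.905
  [12→12.5]: (0.79+0.70)/2 × 0.5 = 0.3725
  [12.5→14.5]: (0.70+0.42)/2 × 2 = 1.12
  Sum = 49.9625 mg/L·hr
Extrapolated tail: C_last / k_e = 0.42 / 0.252 = 1.667
AUC_0→∞ = 49.9625 + 1.667 = 51.6295 mg/L·hr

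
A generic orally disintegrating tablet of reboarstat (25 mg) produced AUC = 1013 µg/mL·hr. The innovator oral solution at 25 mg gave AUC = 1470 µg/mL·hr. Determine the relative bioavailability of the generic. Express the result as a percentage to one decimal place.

F_rel = 68.9%

F_rel = (AUC_test/D_test) / (AUC_ref/D_ref)
      = (1013/25) / (1470/25)
      = 40.52 / 58.8 = 0.6891 = 68.91%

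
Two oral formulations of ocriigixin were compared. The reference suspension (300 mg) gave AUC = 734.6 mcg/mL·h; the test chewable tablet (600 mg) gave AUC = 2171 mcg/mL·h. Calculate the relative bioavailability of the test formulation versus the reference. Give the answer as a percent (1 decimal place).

F_rel = 147.8%

F_rel = (AUC_test/D_test) / (AUC_ref/D_ref)
      = (2171/600) / (734.6/300)
      = 3.61833 / 2.44867 = 1.4777 = 147.77%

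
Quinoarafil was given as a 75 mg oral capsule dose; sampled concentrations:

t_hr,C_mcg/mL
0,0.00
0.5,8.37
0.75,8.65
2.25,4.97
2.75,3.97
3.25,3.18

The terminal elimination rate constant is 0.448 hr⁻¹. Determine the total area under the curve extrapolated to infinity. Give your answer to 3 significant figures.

AUC = 25.6 mcg/mL·hr

Trapezoidal AUC_0→3.25:
  [0→0.5]: (0.00+8.37)/2 × 0.5 = 2.0925
  [0.5→0.75]: (8.37+8.65)/2 × 0.25 = 2.1275
  [0.75→2.25]: (8.65+4.97)/2 × 1.5 = 10.215
  [2.25→2.75]: (4.97+3.97)/2 × 0.5 = 2.235
  [2.75→3.25]: (3.97+3.18)/2 × 0.5 = 1.7875
  Sum = 18.4575 mcg/mL·hr
Extrapolated tail: C_last / k_e = 3.18 / 0.448 = 7.098
AUC_0→∞ = 18.4575 + 7.098 = 25.5555 mcg/mL·hr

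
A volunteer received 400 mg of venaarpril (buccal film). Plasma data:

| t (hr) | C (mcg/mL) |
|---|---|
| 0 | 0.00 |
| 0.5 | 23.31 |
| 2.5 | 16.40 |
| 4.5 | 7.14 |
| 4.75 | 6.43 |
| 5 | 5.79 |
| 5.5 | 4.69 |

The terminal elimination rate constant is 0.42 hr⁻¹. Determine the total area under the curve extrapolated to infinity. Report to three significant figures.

Trapezoidal AUC_0→5.5:
  [0→0.5]: (0.00+23.31)/2 × 0.5 = 5.8275
  [0.5→2.5]: (23.31+16.40)/2 × 2 = 39.71
  [2.5→4.5]: (16.40+7.14)/2 × 2 = 23.54
  [4.5→4.75]: (7.14+6.43)/2 × 0.25 = 1.69625
  [4.75→5]: (6.43+5.79)/2 × 0.25 = 1.5275
  [5→5.5]: (5.79+4.69)/2 × 0.5 = 2.62
  Sum = 74.92125 mcg/mL·hr
Extrapolated tail: C_last / k_e = 4.69 / 0.42 = 11.167
AUC_0→∞ = 74.92125 + 11.167 = 86.08825 mcg/mL·hr

AUC = 86.1 mcg/mL·hr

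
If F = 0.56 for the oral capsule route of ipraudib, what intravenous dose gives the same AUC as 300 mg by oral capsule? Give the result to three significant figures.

D_iv = 168 mg

Systemic exposure from an extravascular dose = F × D_ev, so the equivalent IV dose is F × D_ev.
D_iv = F × D_ev = 0.56 × 300 = 168 mg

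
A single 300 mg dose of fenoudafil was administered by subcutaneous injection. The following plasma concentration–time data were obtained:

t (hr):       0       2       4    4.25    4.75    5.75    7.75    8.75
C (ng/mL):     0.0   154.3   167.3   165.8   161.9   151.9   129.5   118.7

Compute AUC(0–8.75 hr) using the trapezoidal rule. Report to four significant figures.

Trapezoidal AUC_0→8.75:
  [0→2]: (0.0+154.3)/2 × 2 = 154.3
  [2→4]: (154.3+167.3)/2 × 2 = 321.6
  [4→4.25]: (167.3+165.8)/2 × 0.25 = 41.6375
  [4.25→4.75]: (165.8+161.9)/2 × 0.5 = 81.925
  [4.75→5.75]: (161.9+151.9)/2 × 1 = 156.9
  [5.75→7.75]: (151.9+129.5)/2 × 2 = 281.4
  [7.75→8.75]: (129.5+118.7)/2 × 1 = 124.1
  Sum = 1161.8625 ng/mL·hr

AUC = 1162 ng/mL·hr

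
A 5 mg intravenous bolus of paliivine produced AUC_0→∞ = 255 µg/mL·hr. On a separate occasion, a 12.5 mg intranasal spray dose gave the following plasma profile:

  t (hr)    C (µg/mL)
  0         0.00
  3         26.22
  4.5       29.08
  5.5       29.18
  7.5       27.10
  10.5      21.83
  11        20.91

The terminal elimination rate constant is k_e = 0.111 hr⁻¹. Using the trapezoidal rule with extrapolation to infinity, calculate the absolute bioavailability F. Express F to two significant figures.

Trapezoidal AUC_0→11 (intranasal spray):
  [0→3]: (0.00+26.22)/2 × 3 = 39.33
  [3→4.5]: (26.22+29.08)/2 × 1.5 = 41.475
  [4.5→5.5]: (29.08+29.18)/2 × 1 = 29.13
  [5.5→7.5]: (29.18+27.10)/2 × 2 = 56.28
  [7.5→10.5]: (27.10+21.83)/2 × 3 = 73.395
  [10.5→11]: (21.83+20.91)/2 × 0.5 = 10.685
  Sum = 250.295 µg/mL·hr
Tail: C_last/k_e = 20.91/0.111 = 188.378
AUC_0→∞ (intranasal spray) = 250.295 + 188.378 = 438.673 µg/mL·hr
F = (AUC_ev/D_ev)/(AUC_iv/D_iv) = (438.673/12.5)/(255/5) = 35.09384/51 = 0.6881

F = 0.69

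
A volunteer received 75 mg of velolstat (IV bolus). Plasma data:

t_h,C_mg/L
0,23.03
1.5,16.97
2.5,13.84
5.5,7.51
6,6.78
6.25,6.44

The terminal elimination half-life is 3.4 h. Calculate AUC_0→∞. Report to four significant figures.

Trapezoidal AUC_0→6.25:
  [0→1.5]: (23.03+16.97)/2 × 1.5 = 30.0
  [1.5→2.5]: (16.97+13.84)/2 × 1 = 15.405
  [2.5→5.5]: (13.84+7.51)/2 × 3 = 32.025
  [5.5→6]: (7.51+6.78)/2 × 0.5 = 3.5725
  [6→6.25]: (6.78+6.44)/2 × 0.25 = 1.6525
  Sum = 82.655 mg/L·h
k_e = ln2 / t½ = 0.693147 / 3.4 = 0.2039 h^-1
Extrapolated tail: C_last / k_e = 6.44 / 0.2039 = 31.584
AUC_0→∞ = 82.655 + 31.584 = 114.239 mg/L·h

AUC = 114.2 mg/L·h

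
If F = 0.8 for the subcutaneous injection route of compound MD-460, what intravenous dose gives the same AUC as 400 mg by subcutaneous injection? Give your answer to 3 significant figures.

Systemic exposure from an extravascular dose = F × D_ev, so the equivalent IV dose is F × D_ev.
D_iv = F × D_ev = 0.8 × 400 = 320 mg

D_iv = 320 mg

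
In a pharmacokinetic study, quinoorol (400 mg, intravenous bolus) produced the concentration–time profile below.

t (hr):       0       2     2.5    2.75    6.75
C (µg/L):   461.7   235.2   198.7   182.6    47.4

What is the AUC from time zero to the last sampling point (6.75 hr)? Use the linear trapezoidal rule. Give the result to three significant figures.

Trapezoidal AUC_0→6.75:
  [0→2]: (461.7+235.2)/2 × 2 = 696.9
  [2→2.5]: (235.2+198.7)/2 × 0.5 = 108.475
  [2.5→2.75]: (198.7+182.6)/2 × 0.25 = 47.6625
  [2.75→6.75]: (182.6+47.4)/2 × 4 = 460.0
  Sum = 1313.0375 µg/L·hr

AUC = 1310 µg/L·hr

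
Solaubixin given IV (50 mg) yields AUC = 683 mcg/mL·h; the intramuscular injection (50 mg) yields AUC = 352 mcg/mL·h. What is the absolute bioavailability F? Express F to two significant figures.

F = 0.52

F = (AUC_ev / D_ev) / (AUC_iv / D_iv)
  = (352/50) / (683/50)
  = 7.04 / 13.66 = 0.5154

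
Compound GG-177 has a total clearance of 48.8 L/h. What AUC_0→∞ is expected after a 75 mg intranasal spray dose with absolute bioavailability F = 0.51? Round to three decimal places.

AUC = 0.784 mg/L·h

AUC_0→∞ = F × Dose / CL
        = 0.51 × 75 / 48.8 = 0.783811 mg/L·h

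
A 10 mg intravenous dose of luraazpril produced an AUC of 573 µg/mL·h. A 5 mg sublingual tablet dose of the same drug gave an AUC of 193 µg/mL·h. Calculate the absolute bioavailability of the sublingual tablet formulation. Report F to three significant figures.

F = (AUC_ev / D_ev) / (AUC_iv / D_iv)
  = (193/5) / (573/10)
  = 38.6 / 57.3 = 0.6736

F = 0.674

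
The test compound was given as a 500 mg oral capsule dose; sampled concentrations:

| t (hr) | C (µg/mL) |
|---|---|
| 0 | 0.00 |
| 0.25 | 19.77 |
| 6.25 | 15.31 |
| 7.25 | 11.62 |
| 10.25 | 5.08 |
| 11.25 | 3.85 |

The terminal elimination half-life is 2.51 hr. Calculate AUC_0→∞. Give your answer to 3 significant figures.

Trapezoidal AUC_0→11.25:
  [0→0.25]: (0.00+19.77)/2 × 0.25 = 2.47125
  [0.25→6.25]: (19.77+15.31)/2 × 6 = 105.24
  [6.25→7.25]: (15.31+11.62)/2 × 1 = 13.465
  [7.25→10.25]: (11.62+5.08)/2 × 3 = 25.05
  [10.25→11.25]: (5.08+3.85)/2 × 1 = 4.465
  Sum = 150.69125 µg/mL·hr
k_e = ln2 / t½ = 0.693147 / 2.51 = 0.2762 hr^-1
Extrapolated tail: C_last / k_e = 3.85 / 0.2762 = 13.939
AUC_0→∞ = 150.69125 + 13.939 = 164.63025 µg/mL·hr

AUC = 165 µg/mL·hr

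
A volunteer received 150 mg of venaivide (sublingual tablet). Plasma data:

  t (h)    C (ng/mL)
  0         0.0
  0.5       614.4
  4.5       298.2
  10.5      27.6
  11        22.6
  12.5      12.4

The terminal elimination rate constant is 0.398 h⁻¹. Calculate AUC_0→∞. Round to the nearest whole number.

AUC = 3026 ng/mL·h

Trapezoidal AUC_0→12.5:
  [0→0.5]: (0.0+614.4)/2 × 0.5 = 153.6
  [0.5→4.5]: (614.4+298.2)/2 × 4 = 1825.2
  [4.5→10.5]: (298.2+27.6)/2 × 6 = 977.4
  [10.5→11]: (27.6+22.6)/2 × 0.5 = 12.55
  [11→12.5]: (22.6+12.4)/2 × 1.5 = 26.25
  Sum = 2995.0 ng/mL·h
Extrapolated tail: C_last / k_e = 12.4 / 0.398 = 31.156
AUC_0→∞ = 2995.0 + 31.156 = 3026.156 ng/mL·h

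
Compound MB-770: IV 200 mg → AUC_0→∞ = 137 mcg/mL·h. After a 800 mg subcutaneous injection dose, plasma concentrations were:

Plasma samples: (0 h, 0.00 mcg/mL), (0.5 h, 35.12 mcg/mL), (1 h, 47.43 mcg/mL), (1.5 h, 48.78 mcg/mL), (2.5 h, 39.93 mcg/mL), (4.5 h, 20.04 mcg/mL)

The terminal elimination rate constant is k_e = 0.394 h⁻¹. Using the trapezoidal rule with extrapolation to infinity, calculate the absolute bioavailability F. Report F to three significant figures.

Trapezoidal AUC_0→4.5 (subcutaneous injection):
  [0→0.5]: (0.00+35.12)/2 × 0.5 = 8.78
  [0.5→1]: (35.12+47.43)/2 × 0.5 = 20.6375
  [1→1.5]: (47.43+48.78)/2 × 0.5 = 24.0525
  [1.5→2.5]: (48.78+39.93)/2 × 1 = 44.355
  [2.5→4.5]: (39.93+20.04)/2 × 2 = 59.97
  Sum = 157.795 mcg/mL·h
Tail: C_last/k_e = 20.04/0.394 = 50.863
AUC_0→∞ (subcutaneous injection) = 157.795 + 50.863 = 208.658 mcg/mL·h
F = (AUC_ev/D_ev)/(AUC_iv/D_iv) = (208.658/800)/(137/200) = 0.2608225/0.685 = 0.3808

F = 0.381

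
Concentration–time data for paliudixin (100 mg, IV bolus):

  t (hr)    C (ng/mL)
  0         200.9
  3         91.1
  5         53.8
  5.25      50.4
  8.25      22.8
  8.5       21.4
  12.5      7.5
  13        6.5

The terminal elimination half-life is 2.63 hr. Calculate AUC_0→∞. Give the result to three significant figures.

AUC = 797 ng/mL·hr

Trapezoidal AUC_0→13:
  [0→3]: (200.9+91.1)/2 × 3 = 438.0
  [3→5]: (91.1+53.8)/2 × 2 = 144.9
  [5→5.25]: (53.8+50.4)/2 × 0.25 = 13.025
  [5.25→8.25]: (50.4+22.8)/2 × 3 = 109.8
  [8.25→8.5]: (22.8+21.4)/2 × 0.25 = 5.525
  [8.5→12.5]: (21.4+7.5)/2 × 4 = 57.8
  [12.5→13]: (7.5+6.5)/2 × 0.5 = 3.5
  Sum = 772.55 ng/mL·hr
k_e = ln2 / t½ = 0.693147 / 2.63 = 0.2636 hr^-1
Extrapolated tail: C_last / k_e = 6.5 / 0.2636 = 24.659
AUC_0→∞ = 772.55 + 24.659 = 797.209 ng/mL·hr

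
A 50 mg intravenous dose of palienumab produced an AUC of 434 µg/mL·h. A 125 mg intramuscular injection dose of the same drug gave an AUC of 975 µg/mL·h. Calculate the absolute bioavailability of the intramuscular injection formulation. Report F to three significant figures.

F = 0.899

F = (AUC_ev / D_ev) / (AUC_iv / D_iv)
  = (975/125) / (434/50)
  = 7.8 / 8.68 = 0.8986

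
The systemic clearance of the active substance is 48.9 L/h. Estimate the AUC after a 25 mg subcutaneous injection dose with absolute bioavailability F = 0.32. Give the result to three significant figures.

AUC_0→∞ = F × Dose / CL
        = 0.32 × 25 / 48.9 = 0.163599 mg/L·h

AUC = 0.164 mg/L·h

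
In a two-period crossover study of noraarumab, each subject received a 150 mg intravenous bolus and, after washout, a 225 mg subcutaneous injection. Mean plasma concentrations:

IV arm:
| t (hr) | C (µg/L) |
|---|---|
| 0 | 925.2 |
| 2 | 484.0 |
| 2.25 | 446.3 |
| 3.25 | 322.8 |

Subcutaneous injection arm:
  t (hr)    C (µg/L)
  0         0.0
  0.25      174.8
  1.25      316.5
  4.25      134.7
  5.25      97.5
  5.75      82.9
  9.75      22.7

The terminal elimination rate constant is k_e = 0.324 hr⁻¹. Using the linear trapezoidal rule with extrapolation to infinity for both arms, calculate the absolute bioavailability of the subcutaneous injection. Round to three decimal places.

F = 0.318

Trapezoidal AUC_0→3.25 (IV):
  [0→2]: (925.2+484.0)/2 × 2 = 1409.2
  [2→2.25]: (484.0+446.3)/2 × 0.25 = 116.2875
  [2.25→3.25]: (446.3+322.8)/2 × 1 = 384.55
  Sum = 1910.0375 µg/L·hr
IV tail: 322.8/0.324 = 996.296; AUC_iv,0→∞ = 1910.0375 + 996.296 = 2906.3335 µg/L·hr
Trapezoidal AUC_0→9.75 (subcutaneous injection):
  [0→0.25]: (0.0+174.8)/2 × 0.25 = 21.85
  [0.25→1.25]: (174.8+316.5)/2 × 1 = 245.65
  [1.25→4.25]: (316.5+134.7)/2 × 3 = 676.8
  [4.25→5.25]: (134.7+97.5)/2 × 1 = 116.1
  [5.25→5.75]: (97.5+82.9)/2 × 0.5 = 45.1
  [5.75→9.75]: (82.9+22.7)/2 × 4 = 211.2
  Sum = 1316.7 µg/L·hr
subcutaneous injection tail: 22.7/0.324 = 70.062; AUC_ev,0→∞ = 1316.7 + 70.062 = 1386.762 µg/L·hr
F = (AUC_ev/D_ev)/(AUC_iv/D_iv) = (1386.762/225)/(2906.3335/150) = 6.16339/19.3756 = 0.3181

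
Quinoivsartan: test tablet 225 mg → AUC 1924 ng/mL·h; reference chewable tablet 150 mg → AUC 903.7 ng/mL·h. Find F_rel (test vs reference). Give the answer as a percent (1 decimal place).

F_rel = (AUC_test/D_test) / (AUC_ref/D_ref)
      = (1924/225) / (903.7/150)
      = 8.55111 / 6.02467 = 1.4193 = 141.93%

F_rel = 141.9%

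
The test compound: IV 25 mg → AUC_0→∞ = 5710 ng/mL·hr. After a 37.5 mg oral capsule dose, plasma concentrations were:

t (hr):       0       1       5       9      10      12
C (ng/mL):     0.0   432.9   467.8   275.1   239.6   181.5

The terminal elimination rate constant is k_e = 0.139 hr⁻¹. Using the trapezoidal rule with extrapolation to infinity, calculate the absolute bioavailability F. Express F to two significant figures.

Trapezoidal AUC_0→12 (oral capsule):
  [0→1]: (0.0+432.9)/2 × 1 = 216.45
  [1→5]: (432.9+467.8)/2 × 4 = 1801.4
  [5→9]: (467.8+275.1)/2 × 4 = 1485.8
  [9→10]: (275.1+239.6)/2 × 1 = 257.35
  [10→12]: (239.6+181.5)/2 × 2 = 421.1
  Sum = 4182.1 ng/mL·hr
Tail: C_last/k_e = 181.5/0.139 = 1305.755
AUC_0→∞ (oral capsule) = 4182.1 + 1305.755 = 5487.855 ng/mL·hr
F = (AUC_ev/D_ev)/(AUC_iv/D_iv) = (5487.855/37.5)/(5710/25) = 146.3428/228.4 = 0.6407

F = 0.64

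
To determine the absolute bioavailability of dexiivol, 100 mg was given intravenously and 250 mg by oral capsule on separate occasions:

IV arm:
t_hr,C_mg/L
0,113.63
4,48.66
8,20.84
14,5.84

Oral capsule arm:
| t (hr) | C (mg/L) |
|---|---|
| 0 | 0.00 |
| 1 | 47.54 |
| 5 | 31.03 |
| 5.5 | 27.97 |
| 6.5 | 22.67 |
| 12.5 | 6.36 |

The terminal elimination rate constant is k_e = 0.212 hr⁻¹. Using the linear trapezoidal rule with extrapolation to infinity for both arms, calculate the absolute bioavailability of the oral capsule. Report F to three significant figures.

F = 0.237

Trapezoidal AUC_0→14 (IV):
  [0→4]: (113.63+48.66)/2 × 4 = 324.58
  [4→8]: (48.66+20.84)/2 × 4 = 139.0
  [8→14]: (20.84+5.84)/2 × 6 = 80.04
  Sum = 543.62 mg/L·hr
IV tail: 5.84/0.212 = 27.547; AUC_iv,0→∞ = 543.62 + 27.547 = 571.167 mg/L·hr
Trapezoidal AUC_0→12.5 (oral capsule):
  [0→1]: (0.00+47.54)/2 × 1 = 23.77
  [1→5]: (47.54+31.03)/2 × 4 = 157.14
  [5→5.5]: (31.03+27.97)/2 × 0.5 = 14.75
  [5.5→6.5]: (27.97+22.67)/2 × 1 = 25.32
  [6.5→12.5]: (22.67+6.36)/2 × 6 = 87.09
  Sum = 308.07 mg/L·hr
oral capsule tail: 6.36/0.212 = 30.000; AUC_ev,0→∞ = 308.07 + 30.000 = 338.07 mg/L·hr
F = (AUC_ev/D_ev)/(AUC_iv/D_iv) = (338.07/250)/(571.167/100) = 1.35228/5.71167 = 0.2368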